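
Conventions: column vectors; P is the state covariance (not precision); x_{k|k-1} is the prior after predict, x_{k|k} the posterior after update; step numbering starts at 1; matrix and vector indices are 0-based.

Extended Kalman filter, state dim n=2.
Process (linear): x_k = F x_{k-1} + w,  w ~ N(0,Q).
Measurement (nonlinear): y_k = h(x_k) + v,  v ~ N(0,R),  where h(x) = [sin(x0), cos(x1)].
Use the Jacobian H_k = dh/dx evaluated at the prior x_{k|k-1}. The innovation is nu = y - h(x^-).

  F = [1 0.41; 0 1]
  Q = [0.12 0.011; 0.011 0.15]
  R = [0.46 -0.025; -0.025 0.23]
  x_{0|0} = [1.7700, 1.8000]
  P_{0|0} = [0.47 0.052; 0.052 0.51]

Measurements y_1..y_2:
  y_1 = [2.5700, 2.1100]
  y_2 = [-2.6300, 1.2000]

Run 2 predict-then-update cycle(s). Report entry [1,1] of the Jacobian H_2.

H_jac[1,1] = 0.0834

step 1: x^-=[2.5080, 1.8000]  P^-=[0.7184 0.2721; 0.2721 0.6600]  H_jac=[-0.8059 0.0000; 0.0000 -0.9738]  S=[0.9266 0.1886; 0.1886 0.8559]  K=[-0.5882 -0.1800; -0.0878 -0.7316]  nu=[1.9780, 2.3372]  x^+=[0.9239, -0.0835]  P^+=[0.3301 0.0274; 0.0274 0.1705]
step 2: x^-=[0.8896, -0.0835]  P^-=[0.5013 0.1083; 0.1083 0.3205]  H_jac=[0.6297 0.0000; 0.0000 0.0834]  S=[0.6588 -0.0193; -0.0193 0.2322]  K=[0.4815 0.0789; 0.1072 0.1240]  nu=[-3.4068, 0.2035]  x^+=[-0.7347, -0.4234]  P^+=[0.3486 0.0734; 0.0734 0.3099]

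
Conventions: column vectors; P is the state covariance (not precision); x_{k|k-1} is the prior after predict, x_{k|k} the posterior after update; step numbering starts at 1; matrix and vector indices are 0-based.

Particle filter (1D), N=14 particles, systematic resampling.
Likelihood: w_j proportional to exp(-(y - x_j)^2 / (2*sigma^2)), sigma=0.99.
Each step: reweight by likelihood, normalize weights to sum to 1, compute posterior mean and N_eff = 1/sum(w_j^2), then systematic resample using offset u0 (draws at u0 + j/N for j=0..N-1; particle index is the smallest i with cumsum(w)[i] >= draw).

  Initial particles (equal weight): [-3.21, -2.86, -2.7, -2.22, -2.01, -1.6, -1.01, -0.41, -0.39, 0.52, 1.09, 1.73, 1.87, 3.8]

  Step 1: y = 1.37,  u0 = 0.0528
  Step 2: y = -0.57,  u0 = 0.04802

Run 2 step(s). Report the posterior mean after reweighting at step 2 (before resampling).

step 1: w=[0.0000, 0.0000, 0.0001, 0.0003, 0.0007, 0.0028, 0.0139, 0.0497, 0.0516, 0.1732, 0.2406, 0.2344, 0.2204, 0.0123]  mean=1.1552  Neff=5.0799  idx=[7, 9, 9, 9, 10, 10, 10, 11, 11, 11, 11, 12, 12, 12]
step 2: w=[0.2617, 0.1446, 0.1446, 0.1446, 0.0650, 0.0650, 0.0650, 0.0178, 0.0178, 0.0178, 0.0178, 0.0127, 0.0127, 0.0127]  mean=0.5256  Neff=6.8663  idx=[0, 0, 0, 1, 1, 1, 2, 2, 3, 3, 5, 6, 7, 12]

post_mean = 0.5256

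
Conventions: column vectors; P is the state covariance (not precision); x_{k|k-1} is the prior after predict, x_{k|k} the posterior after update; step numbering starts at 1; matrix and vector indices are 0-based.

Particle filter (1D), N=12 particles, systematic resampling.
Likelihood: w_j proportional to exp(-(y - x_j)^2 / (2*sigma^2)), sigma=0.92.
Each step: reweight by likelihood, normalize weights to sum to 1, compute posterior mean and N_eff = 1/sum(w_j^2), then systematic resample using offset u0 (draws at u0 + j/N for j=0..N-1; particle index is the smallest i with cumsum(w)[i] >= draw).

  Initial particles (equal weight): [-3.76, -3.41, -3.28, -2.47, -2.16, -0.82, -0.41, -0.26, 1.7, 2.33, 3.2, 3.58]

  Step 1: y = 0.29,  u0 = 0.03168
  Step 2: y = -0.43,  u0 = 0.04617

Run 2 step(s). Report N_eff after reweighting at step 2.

N_eff = 10.2613

step 1: w=[0.0000, 0.0001, 0.0002, 0.0044, 0.0115, 0.1923, 0.2981, 0.3330, 0.1230, 0.0341, 0.0027, 0.0007]  mean=-0.1039  Neff=3.9505  idx=[5, 5, 5, 6, 6, 6, 7, 7, 7, 7, 8, 8]
step 2: w=[0.0932, 0.0932, 0.0932, 0.1019, 0.1019, 0.1019, 0.1002, 0.1002, 0.1002, 0.1002, 0.0070, 0.0070]  mean=-0.4350  Neff=10.2613  idx=[0, 1, 2, 3, 3, 4, 5, 6, 7, 8, 8, 9]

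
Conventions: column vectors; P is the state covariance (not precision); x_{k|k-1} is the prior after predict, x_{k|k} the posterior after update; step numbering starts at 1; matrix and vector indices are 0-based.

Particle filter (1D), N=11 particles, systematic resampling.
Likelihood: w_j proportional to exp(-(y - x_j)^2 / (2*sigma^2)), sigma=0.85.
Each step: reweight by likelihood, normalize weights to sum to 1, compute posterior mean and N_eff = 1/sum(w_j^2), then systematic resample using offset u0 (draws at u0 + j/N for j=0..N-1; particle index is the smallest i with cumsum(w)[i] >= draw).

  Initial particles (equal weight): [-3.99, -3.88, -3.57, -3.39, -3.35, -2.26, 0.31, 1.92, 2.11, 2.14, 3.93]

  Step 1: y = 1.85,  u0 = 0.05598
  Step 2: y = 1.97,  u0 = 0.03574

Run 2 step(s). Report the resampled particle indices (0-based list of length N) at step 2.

step 1: w=[0.0000, 0.0000, 0.0000, 0.0000, 0.0000, 0.0000, 0.0617, 0.3176, 0.3041, 0.3006, 0.0160]  mean=1.9766  Neff=3.4750  idx=[6, 7, 7, 7, 8, 8, 8, 9, 9, 9, 9]
step 2: w=[0.0148, 0.0996, 0.0996, 0.0996, 0.0984, 0.0984, 0.0984, 0.0978, 0.0978, 0.0978, 0.0978]  mean=2.0383  Neff=10.2792  idx=[1, 2, 3, 3, 4, 5, 6, 7, 8, 9, 10]

resampled_idx = [1, 2, 3, 3, 4, 5, 6, 7, 8, 9, 10]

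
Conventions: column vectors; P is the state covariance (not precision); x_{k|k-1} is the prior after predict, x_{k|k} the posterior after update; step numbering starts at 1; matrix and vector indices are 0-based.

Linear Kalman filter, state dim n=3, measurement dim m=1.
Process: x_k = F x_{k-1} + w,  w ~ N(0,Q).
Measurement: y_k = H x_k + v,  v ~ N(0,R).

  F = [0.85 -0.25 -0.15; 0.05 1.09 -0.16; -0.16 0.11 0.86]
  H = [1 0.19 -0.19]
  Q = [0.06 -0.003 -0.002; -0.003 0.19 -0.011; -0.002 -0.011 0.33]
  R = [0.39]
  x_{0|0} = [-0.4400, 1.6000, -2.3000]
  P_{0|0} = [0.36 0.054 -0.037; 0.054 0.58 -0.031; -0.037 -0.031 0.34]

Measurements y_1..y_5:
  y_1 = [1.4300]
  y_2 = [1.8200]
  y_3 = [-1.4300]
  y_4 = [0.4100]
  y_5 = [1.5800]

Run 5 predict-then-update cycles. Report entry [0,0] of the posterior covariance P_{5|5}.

step 1: x^-=[-0.4290, 2.0900, -1.7316]  P^-=[0.3482 -0.0791 -0.1243; -0.0791 0.9060 -0.0313; -0.1243 -0.0313 0.6001]  S=[0.8120]  K=[0.4394; 0.1219; -0.3009]  nu=[1.1329]  x^+=[0.0688, 2.2281, -2.0724]  P^+=[0.1914 -0.1226 -0.0170; -0.1226 0.8939 -0.0015; -0.0170 -0.0015 0.5266]
step 2: x^-=[-0.1877, 2.7637, -1.5482]  P^-=[0.3223 -0.3352 -0.1494; -0.3352 1.2535 0.0403; -0.1494 0.0403 0.7439]  S=[0.7109]  K=[0.4037; -0.1473; -0.3982]  nu=[1.1885]  x^+=[0.2921, 2.5886, -2.0214]  P^+=[0.2065 -0.2930 -0.0351; -0.2930 1.2380 -0.0014; -0.0351 -0.0014 0.6312]
step 3: x^-=[-0.0956, 3.1596, -1.5004]  P^-=[0.4341 -0.5790 -0.2108; -0.5790 1.6467 0.0947; -0.2108 0.0947 0.8368]  S=[0.7670]  K=[0.4748; -0.3704; -0.4587]  nu=[-2.2198]  x^+=[-1.1495, 3.9818, -0.4822]  P^+=[0.2612 -0.4441 -0.0438; -0.4441 1.5414 -0.0356; -0.0438 -0.0356 0.6754]
step 4: x^-=[-1.9002, 4.3599, 0.2072]  P^-=[0.5575 -0.7910 -0.2512; -0.7910 2.0040 0.1181; -0.2512 0.1181 0.8758]  S=[0.8378]  K=[0.5430; -0.5164; -0.4716]  nu=[1.5212]  x^+=[-1.0742, 3.5744, -0.5102]  P^+=[0.3105 -0.5560 -0.0366; -0.5560 1.7806 -0.0860; -0.0366 -0.0860 0.6895]
step 5: x^-=[-1.7301, 3.9240, 0.1263]  P^-=[0.6503 -0.9508 -0.2641; -0.9508 2.2940 0.1175; -0.2641 0.1175 0.8828]  S=[0.8856]  K=[0.5870; -0.6067; -0.4624]  nu=[2.5885]  x^+=[-0.2106, 2.3534, -1.0708]  P^+=[0.3452 -0.6354 -0.0237; -0.6354 1.9680 -0.1310; -0.0237 -0.1310 0.6934]

P_post[0,0] = 0.3452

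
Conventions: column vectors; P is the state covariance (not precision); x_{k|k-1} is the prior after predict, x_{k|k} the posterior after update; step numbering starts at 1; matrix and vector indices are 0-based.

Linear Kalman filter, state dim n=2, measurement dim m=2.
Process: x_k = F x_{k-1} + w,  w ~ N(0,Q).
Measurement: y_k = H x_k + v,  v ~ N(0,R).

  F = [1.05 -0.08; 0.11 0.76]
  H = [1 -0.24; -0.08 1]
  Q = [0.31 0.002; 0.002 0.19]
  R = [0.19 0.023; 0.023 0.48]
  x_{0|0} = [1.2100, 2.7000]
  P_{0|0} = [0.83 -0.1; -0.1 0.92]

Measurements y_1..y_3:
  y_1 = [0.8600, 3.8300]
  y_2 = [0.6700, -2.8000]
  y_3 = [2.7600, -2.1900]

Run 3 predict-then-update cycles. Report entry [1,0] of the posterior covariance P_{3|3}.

P_post[1,0] = 0.0535

step 1: x^-=[1.0545, 2.1851]  P^-=[1.2478 -0.0370; -0.0370 0.7147]  S=[1.4967 -0.2861; -0.2861 1.2086]  K=[0.8567 0.0896; -0.0271 0.5874]  nu=[0.3299, 1.7293]  x^+=[1.4921, 3.1919]  P^+=[0.1834 0.0774; 0.0774 0.2875]
step 2: x^-=[1.3113, 2.5900]  P^-=[0.5011 0.0668; 0.0668 0.3712]  S=[0.6804 -0.0381; -0.0381 0.8437]  K=[0.7165 0.0640; -0.0085 0.4333]  nu=[-0.0197, -5.2851]  x^+=[0.9589, 0.3004]  P^+=[0.1518 0.0593; 0.0593 0.2125]
step 3: x^-=[0.9829, 0.3338]  P^-=[0.4688 0.0535; 0.0535 0.3245]  S=[0.6518 -0.0379; -0.0379 0.7990]  K=[0.7026 0.0533; -0.0142 0.4001]  nu=[1.8573, -2.4451]  x^+=[2.1575, -0.6710]  P^+=[0.1476 0.0535; 0.0535 0.1960]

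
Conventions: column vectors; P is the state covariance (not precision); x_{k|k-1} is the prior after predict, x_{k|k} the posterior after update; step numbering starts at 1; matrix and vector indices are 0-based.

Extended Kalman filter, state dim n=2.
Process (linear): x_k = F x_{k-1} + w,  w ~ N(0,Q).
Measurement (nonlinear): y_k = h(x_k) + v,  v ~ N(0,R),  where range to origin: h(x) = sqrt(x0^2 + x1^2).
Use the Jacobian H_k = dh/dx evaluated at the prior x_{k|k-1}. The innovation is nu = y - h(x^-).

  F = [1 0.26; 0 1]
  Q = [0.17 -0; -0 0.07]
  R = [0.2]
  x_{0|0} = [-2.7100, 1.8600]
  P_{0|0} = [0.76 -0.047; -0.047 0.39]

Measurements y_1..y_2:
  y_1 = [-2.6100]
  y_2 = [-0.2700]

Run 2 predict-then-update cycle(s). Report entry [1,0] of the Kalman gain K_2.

K[1,0] = 0.3992

step 1: x^-=[-2.2264, 1.8600]  P^-=[0.9319 0.0544; 0.0544 0.4600]  H_jac=[-0.7674 0.6411]  S=[0.8844]  K=[-0.7692; 0.2863]  nu=[-5.5111]  x^+=[2.0129, 0.2824]  P^+=[0.4086 0.2491; 0.2491 0.3875]
step 2: x^-=[2.0863, 0.2824]  P^-=[0.7344 0.3499; 0.3499 0.4575]  H_jac=[0.9910 0.1341]  S=[1.0224]  K=[0.7577; 0.3992]  nu=[-2.3753]  x^+=[0.2865, -0.6658]  P^+=[0.1474 0.0407; 0.0407 0.2946]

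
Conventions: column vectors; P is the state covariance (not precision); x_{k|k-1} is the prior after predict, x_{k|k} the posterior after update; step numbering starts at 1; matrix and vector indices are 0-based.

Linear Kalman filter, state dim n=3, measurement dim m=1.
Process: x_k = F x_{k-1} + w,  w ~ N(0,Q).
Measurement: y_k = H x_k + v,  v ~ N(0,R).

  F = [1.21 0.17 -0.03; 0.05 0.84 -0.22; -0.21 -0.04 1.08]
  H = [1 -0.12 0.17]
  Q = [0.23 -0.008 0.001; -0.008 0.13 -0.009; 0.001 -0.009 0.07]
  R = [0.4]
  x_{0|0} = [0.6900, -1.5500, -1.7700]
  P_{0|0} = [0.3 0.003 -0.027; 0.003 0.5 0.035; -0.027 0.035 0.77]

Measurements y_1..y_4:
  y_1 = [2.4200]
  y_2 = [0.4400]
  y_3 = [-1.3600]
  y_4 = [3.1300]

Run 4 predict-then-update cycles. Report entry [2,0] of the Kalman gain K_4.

step 1: x^-=[0.6245, -0.8781, -1.9945]  P^-=[0.6872 0.0947 -0.1328; 0.0947 0.5087 -0.1831; -0.1328 -0.1831 0.9914]  S=[1.0628]  K=[0.6147; 0.0024; 0.0543]  nu=[2.0292]  x^+=[1.8718, -0.8732, -1.8843]  P^+=[0.2857 0.0932 -0.1683; 0.0932 0.5087 -0.1832; -0.1683 -0.1832 0.9883]
step 2: x^-=[2.1730, -0.2253, -2.3932]  P^-=[0.7162 0.2405 -0.3697; 0.2405 0.6167 -0.4652; -0.3697 -0.4652 1.3299]  S=[0.9991]  K=[0.6251; 0.0874; -0.0879]  nu=[-1.3532]  x^+=[1.3271, -0.3436, -2.2743]  P^+=[0.3259 0.1858 -0.3148; 0.1858 0.6091 -0.4575; -0.3148 -0.4575 1.3222]
step 3: x^-=[1.6156, 0.2780, -2.7212]  P^-=[0.8299 0.4108 -0.6424; 0.4108 0.8162 -0.8309; -0.6424 -0.8309 1.8130]  S=[1.0109]  K=[0.6641; 0.1698; -0.2319]  nu=[-2.4797]  x^+=[-0.0312, -0.1429, -2.1461]  P^+=[0.3840 0.2968 -0.4867; 0.2968 0.7871 -0.7910; -0.4867 -0.7910 1.7586]
step 4: x^-=[0.0024, 0.3505, -2.3055]  P^-=[0.9821 0.6233 -0.9691; 0.6233 1.0995 -1.2836; -0.9691 -1.2836 2.4335]  S=[1.0415]  K=[0.7129; 0.2622; -0.3854]  nu=[3.5616]  x^+=[2.5415, 1.2844, -3.6780]  P^+=[0.4527 0.4286 -0.6830; 0.4286 1.0279 -1.1784; -0.6830 -1.1784 2.2789]

K[2,0] = -0.3854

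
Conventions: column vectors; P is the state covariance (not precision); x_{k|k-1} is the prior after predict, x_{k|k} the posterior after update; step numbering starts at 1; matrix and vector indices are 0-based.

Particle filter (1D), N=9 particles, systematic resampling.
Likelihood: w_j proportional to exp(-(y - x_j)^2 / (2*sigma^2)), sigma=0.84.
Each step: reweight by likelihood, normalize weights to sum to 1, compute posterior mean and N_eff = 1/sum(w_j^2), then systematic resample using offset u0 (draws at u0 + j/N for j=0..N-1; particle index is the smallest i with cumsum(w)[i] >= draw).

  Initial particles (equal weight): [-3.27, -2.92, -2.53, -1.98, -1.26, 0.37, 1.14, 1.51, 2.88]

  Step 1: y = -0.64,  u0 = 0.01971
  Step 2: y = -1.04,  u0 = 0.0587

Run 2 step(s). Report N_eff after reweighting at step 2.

N_eff = 6.7219

step 1: w=[0.0042, 0.0141, 0.0446, 0.1571, 0.4271, 0.2722, 0.0594, 0.0212, 0.0001]  mean=-0.8163  Neff=3.4796  idx=[2, 3, 4, 4, 4, 4, 5, 5, 5]
step 2: w=[0.0388, 0.1001, 0.1809, 0.1809, 0.1809, 0.1809, 0.0458, 0.0458, 0.0458]  mean=-1.1576  Neff=6.7219  idx=[1, 2, 2, 3, 4, 4, 5, 5, 7]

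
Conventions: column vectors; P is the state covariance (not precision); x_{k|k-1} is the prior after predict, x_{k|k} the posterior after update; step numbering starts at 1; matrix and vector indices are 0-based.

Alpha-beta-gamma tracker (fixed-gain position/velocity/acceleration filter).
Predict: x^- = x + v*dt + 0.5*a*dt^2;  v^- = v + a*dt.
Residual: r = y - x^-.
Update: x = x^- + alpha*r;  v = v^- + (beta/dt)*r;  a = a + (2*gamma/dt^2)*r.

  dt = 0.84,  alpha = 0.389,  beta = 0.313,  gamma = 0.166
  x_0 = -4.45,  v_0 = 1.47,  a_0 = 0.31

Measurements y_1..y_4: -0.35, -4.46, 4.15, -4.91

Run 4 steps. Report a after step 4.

a_post = -3.4784

step 1: x_pred=-3.1058  r=2.7558  x^+=-2.0338  v^+=2.7573  a^+=1.6067
step 2: x_pred=0.8491  r=-5.3091  x^+=-1.2161  v^+=2.1286  a^+=-0.8914
step 3: x_pred=0.2574  r=3.8926  x^+=1.7716  v^+=2.8303  a^+=0.9402
step 4: x_pred=4.4808  r=-9.3908  x^+=0.8278  v^+=0.1208  a^+=-3.4784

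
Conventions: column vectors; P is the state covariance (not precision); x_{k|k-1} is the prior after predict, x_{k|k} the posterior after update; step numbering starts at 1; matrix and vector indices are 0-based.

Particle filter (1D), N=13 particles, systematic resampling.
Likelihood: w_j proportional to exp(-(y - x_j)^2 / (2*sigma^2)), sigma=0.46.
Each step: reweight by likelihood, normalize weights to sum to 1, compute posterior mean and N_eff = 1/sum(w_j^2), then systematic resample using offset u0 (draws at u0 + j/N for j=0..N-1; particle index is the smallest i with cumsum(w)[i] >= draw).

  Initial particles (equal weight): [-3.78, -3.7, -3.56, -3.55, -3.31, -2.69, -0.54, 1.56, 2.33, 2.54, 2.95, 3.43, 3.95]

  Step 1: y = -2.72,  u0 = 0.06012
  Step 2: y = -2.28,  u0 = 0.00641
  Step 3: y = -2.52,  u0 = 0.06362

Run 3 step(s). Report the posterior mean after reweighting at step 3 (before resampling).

step 1: w=[0.0352, 0.0518, 0.0946, 0.0984, 0.2201, 0.4999, 0.0000, 0.0000, 0.0000, 0.0000, 0.0000, 0.0000, 0.0000]  mean=-3.0840  Neff=3.1160  idx=[1, 2, 3, 4, 4, 4, 5, 5, 5, 5, 5, 5, 5]
step 2: w=[0.0017, 0.0042, 0.0044, 0.0163, 0.0163, 0.0163, 0.1344, 0.1344, 0.1344, 0.1344, 0.1344, 0.1344, 0.1344]  mean=-2.7295  Neff=7.8566  idx=[2, 6, 6, 7, 7, 8, 9, 9, 10, 10, 11, 11, 12]
step 3: w=[0.0072, 0.0827, 0.0827, 0.0827, 0.0827, 0.0827, 0.0827, 0.0827, 0.0827, 0.0827, 0.0827, 0.0827, 0.0827]  mean=-2.6962  Neff=12.1675  idx=[1, 2, 3, 4, 5, 6, 7, 8, 9, 10, 10, 11, 12]

post_mean = -2.6962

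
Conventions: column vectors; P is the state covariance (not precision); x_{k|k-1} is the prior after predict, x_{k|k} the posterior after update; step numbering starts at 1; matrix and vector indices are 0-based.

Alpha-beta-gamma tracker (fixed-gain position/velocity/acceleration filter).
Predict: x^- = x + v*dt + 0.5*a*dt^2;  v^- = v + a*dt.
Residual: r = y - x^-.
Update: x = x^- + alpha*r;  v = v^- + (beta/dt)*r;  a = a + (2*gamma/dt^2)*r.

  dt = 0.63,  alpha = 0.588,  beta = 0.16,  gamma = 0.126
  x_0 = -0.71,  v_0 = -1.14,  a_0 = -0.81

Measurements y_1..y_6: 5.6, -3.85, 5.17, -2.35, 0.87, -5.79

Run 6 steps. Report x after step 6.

step 1: x_pred=-1.5889  r=7.1889  x^+=2.6382  v^+=0.1755  a^+=3.7544
step 2: x_pred=3.4938  r=-7.3438  x^+=-0.8244  v^+=0.6757  a^+=-0.9083
step 3: x_pred=-0.5790  r=5.7490  x^+=2.8014  v^+=1.5635  a^+=2.7418
step 4: x_pred=4.3305  r=-6.6805  x^+=0.4024  v^+=1.5942  a^+=-1.4998
step 5: x_pred=1.1091  r=-0.2391  x^+=0.9685  v^+=0.5886  a^+=-1.6516
step 6: x_pred=1.0116  r=-6.8016  x^+=-2.9878  v^+=-2.1793  a^+=-5.9700

x_post = -2.9878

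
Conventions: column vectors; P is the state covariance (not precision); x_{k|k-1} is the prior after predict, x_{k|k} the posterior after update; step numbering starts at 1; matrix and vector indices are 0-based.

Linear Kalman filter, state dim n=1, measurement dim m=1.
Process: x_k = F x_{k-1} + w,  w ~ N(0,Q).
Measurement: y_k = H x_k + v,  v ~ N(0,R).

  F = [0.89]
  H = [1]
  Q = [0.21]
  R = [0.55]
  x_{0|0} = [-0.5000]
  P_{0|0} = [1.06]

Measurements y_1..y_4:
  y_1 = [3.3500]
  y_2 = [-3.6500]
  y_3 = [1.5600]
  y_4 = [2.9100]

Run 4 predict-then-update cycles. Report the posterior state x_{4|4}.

x_post = [1.3662]

step 1: x^-=[-0.4450]  P^-=[1.0496]  S=[1.5996]  K=[0.6562]  nu=[3.7950]  x^+=[2.0452]  P^+=[0.3609]
step 2: x^-=[1.8202]  P^-=[0.4959]  S=[1.0459]  K=[0.4741]  nu=[-5.4702]  x^+=[-0.7733]  P^+=[0.2608]
step 3: x^-=[-0.6883]  P^-=[0.4166]  S=[0.9666]  K=[0.4310]  nu=[2.2483]  x^+=[0.2807]  P^+=[0.2370]
step 4: x^-=[0.2498]  P^-=[0.3978]  S=[0.9478]  K=[0.4197]  nu=[2.6602]  x^+=[1.3662]  P^+=[0.2308]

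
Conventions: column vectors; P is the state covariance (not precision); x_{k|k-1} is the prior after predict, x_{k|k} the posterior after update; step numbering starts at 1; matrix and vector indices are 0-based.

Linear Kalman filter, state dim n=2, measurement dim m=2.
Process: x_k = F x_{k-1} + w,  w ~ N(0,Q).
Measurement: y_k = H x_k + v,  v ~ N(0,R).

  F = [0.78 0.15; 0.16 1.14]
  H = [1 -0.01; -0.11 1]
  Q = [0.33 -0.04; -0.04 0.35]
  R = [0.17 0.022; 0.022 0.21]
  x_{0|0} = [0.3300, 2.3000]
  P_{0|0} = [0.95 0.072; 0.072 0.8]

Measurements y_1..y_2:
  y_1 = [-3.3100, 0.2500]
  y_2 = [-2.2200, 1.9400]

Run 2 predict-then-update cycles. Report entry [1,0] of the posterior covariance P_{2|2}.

P_post[1,0] = 0.0260

step 1: x^-=[0.6024, 2.6748]  P^-=[0.9428 0.2811; 0.2811 1.4403]  S=[1.1073 0.1853; 0.1853 1.5998]  K=[0.8467 0.0128; 0.0953 0.8699]  nu=[-3.8857, -2.3585]  x^+=[-2.7180, 0.2529]  P^+=[0.1446 0.0372; 0.0372 0.1889]
step 2: x^-=[-2.0821, -0.1466]  P^-=[0.4309 0.0443; 0.0443 0.6127]  S=[0.6001 0.0129; 0.0129 0.8182]  K=[0.7177 -0.0150; 0.0478 0.7422]  nu=[-0.1394, 1.8576]  x^+=[-2.2100, 1.2254]  P^+=[0.1219 0.0260; 0.0260 0.1598]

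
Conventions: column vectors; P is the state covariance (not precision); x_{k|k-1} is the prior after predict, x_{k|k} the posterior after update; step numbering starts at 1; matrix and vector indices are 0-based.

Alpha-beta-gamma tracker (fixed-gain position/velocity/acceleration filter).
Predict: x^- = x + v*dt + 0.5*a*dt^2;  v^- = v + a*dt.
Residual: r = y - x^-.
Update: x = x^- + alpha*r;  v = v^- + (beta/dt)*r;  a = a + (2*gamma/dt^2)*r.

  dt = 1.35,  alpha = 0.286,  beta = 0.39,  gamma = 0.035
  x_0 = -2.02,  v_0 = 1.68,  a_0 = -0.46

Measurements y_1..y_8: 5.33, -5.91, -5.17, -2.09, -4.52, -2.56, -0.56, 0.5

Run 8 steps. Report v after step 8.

step 1: x_pred=-0.1712  r=5.5012  x^+=1.4022  v^+=2.6482  a^+=-0.2487
step 2: x_pred=4.7506  r=-10.6606  x^+=1.7017  v^+=-0.7673  a^+=-0.6582
step 3: x_pred=0.0661  r=-5.2361  x^+=-1.4314  v^+=-3.1685  a^+=-0.8593
step 4: x_pred=-6.4918  r=4.4018  x^+=-5.2329  v^+=-3.0568  a^+=-0.6902
step 5: x_pred=-9.9886  r=5.4686  x^+=-8.4246  v^+=-2.4088  a^+=-0.4802
step 6: x_pred=-12.1140  r=9.5540  x^+=-9.3816  v^+=-0.2970  a^+=-0.1132
step 7: x_pred=-9.8857  r=9.3257  x^+=-7.2185  v^+=2.2443  a^+=0.2450
step 8: x_pred=-3.9655  r=4.4655  x^+=-2.6884  v^+=3.8650  a^+=0.4165

v_post = 3.8650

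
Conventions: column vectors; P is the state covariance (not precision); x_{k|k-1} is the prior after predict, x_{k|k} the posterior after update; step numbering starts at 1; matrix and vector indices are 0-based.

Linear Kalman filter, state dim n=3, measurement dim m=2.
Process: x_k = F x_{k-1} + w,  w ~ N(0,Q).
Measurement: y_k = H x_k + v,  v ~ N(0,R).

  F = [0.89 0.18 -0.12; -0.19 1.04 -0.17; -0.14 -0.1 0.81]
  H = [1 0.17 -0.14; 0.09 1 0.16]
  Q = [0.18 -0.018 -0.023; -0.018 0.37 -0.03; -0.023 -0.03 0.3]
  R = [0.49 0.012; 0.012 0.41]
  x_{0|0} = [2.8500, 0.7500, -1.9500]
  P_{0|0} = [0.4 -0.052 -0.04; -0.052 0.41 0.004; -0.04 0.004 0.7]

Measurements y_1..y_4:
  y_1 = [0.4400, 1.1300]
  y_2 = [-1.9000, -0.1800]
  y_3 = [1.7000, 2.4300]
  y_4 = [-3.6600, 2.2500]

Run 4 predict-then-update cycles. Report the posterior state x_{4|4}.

x_post = [-1.1950, 1.7616, 0.6502]

step 1: x^-=[2.9055, 0.5700, -2.0535]  P^-=[0.5119 -0.0364 -0.1712; -0.0364 0.8647 -0.1432; -0.1712 -0.1432 0.7782]  S=[1.0845 0.1416; 0.1416 1.2414]  K=[0.4977 -0.0711; 0.0328 0.6717; -0.2814 0.0046]  nu=[-2.8499, 0.6271]  x^+=[1.4426, 0.8979, -1.2487]  P^+=[0.2470 -0.0419 -0.0221; -0.0419 0.2972 -0.1103; -0.0221 -0.1103 0.6927]
step 2: x^-=[1.5954, 0.8720, -1.3032]  P^-=[0.3914 -0.0073 -0.1554; -0.0073 0.7745 -0.2363; -0.1554 -0.2363 0.7840]  S=[0.9714 0.1576; 0.1576 1.1263]  K=[0.4334 -0.0580; 0.0573 0.6455; -0.3032 -0.0685]  nu=[-3.8261, -0.9870]  x^+=[-0.0056, 0.0156, -0.0756]  P^+=[0.2130 -0.0329 -0.0303; -0.0329 0.2904 -0.1382; -0.0303 -0.1382 0.6829]
step 3: x^-=[0.0069, 0.0301, -0.0620]  P^-=[0.3699 0.0103 -0.1615; 0.0103 0.7715 -0.2593; -0.1615 -0.2593 0.7834]  S=[0.9586 0.1748; 0.1748 1.1187]  K=[0.4204 -0.0498; 0.0683 0.6427; -0.3137 -0.0837]  nu=[1.6793, 2.4092]  x^+=[0.5928, 1.6930, -0.7903]  P^+=[0.2050 -0.0280 -0.0364; -0.0280 0.2896 -0.1423; -0.0364 -0.1423 0.6721]
step 4: x^-=[0.9272, 1.7825, -0.8925]  P^-=[0.3664 0.0171 -0.1652; 0.0171 0.7691 -0.2613; -0.1652 -0.2613 0.7784]  S=[0.9584 0.1808; 0.1808 1.1167]  K=[0.4183 -0.0465; 0.0715 0.6411; -0.3165 -0.0845]  nu=[-5.0151, 0.5269]  x^+=[-1.1950, 1.7616, 0.6502]  P^+=[0.2034 -0.0261 -0.0390; -0.0261 0.2887 -0.1413; -0.0390 -0.1413 0.6648]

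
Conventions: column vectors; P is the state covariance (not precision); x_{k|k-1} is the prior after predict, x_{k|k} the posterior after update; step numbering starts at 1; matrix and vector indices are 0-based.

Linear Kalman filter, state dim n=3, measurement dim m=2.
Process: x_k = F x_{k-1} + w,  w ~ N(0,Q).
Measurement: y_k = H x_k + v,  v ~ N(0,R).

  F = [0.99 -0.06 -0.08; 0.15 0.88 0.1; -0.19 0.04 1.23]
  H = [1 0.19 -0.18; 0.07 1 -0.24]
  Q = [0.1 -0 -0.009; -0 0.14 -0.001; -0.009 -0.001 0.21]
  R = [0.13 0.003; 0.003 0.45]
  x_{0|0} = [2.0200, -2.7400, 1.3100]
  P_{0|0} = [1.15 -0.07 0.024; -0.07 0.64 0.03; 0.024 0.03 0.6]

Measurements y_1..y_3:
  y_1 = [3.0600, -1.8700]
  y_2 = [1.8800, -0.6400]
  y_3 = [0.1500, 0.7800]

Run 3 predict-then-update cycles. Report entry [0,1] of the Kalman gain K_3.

step 1: x^-=[2.0594, -1.9772, 1.1179]  P^-=[1.2381 0.0716 -0.2622; 0.0716 0.6550 0.1104; -0.2622 0.1104 1.1531]  S=[1.5431 0.3778; 0.3778 1.1433]  K=[0.8643 -0.0921; -0.0234 0.5618; -0.2734 -0.0712]  nu=[1.5775, 0.2313]  x^+=[3.4015, -1.8841, 0.6702]  P^+=[0.1359 -0.0223 0.1087; -0.0223 0.3032 0.2037; 0.1087 0.2037 1.0172]
step 2: x^-=[3.4269, -1.0808, 0.1027]  P^-=[0.2282 -0.0293 -0.0182; -0.0293 0.4212 0.3738; -0.0182 0.3738 1.7240]  S=[0.3991 0.0641; 0.0641 0.7888]  K=[0.5753 -0.0581; -0.1100 0.4267; -0.6453 0.0001]  nu=[-1.3231, 0.2255]  x^+=[2.6526, -0.8391, 0.9565]  P^+=[0.0977 -0.0006 0.1275; -0.0006 0.2788 0.3631; 0.1275 0.3631 1.5578]
step 3: x^-=[2.5999, -0.2448, 0.6390]  P^-=[0.1901 -0.0299 -0.0521; -0.0299 0.4413 0.6133; -0.0521 0.6133 2.5469]  S=[0.3840 0.0547; 0.0547 0.7421]  K=[0.5108 -0.0431; -0.2052 0.4086; -1.0367 0.0742]  nu=[-2.2884, 0.9962]  x^+=[1.3880, 0.6317, 3.0852]  P^+=[0.0909 0.0115 0.1491; 0.0115 0.3104 0.5331; 0.1491 0.5331 2.1385]

K[0,1] = -0.0431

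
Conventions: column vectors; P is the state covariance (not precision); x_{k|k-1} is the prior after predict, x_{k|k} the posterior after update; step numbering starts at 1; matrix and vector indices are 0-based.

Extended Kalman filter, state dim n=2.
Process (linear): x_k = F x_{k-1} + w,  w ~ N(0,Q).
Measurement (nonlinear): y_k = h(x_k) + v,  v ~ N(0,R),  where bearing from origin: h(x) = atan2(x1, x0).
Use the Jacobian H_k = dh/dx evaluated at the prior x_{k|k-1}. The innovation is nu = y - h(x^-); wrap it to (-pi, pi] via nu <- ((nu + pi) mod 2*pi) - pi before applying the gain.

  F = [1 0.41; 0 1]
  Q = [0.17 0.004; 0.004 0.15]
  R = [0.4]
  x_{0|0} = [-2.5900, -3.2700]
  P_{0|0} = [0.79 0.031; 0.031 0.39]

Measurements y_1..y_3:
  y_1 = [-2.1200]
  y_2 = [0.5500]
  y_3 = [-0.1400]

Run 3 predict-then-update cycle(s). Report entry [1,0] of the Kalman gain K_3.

K[1,0] = -0.1131

step 1: x^-=[-3.9307, -3.2700]  P^-=[1.0510 0.1949; 0.1949 0.5400]  H_jac=[0.1251 -0.1504]  S=[0.4213]  K=[0.2425; -0.1348]  nu=[0.3277]  x^+=[-3.8512, -3.3142]  P^+=[1.0262 0.2087; 0.2087 0.5323]
step 2: x^-=[-5.2101, -3.3142]  P^-=[1.4568 0.4309; 0.4309 0.6823]  H_jac=[0.0869 -0.1366]  S=[0.4135]  K=[0.1638; -0.1349]  nu=[3.1250]  x^+=[-4.6981, -3.7357]  P^+=[1.4457 0.4401; 0.4401 0.6748]
step 3: x^-=[-6.2298, -3.7357]  P^-=[2.0900 0.7207; 0.7207 0.8248]  H_jac=[0.0708 -0.1181]  S=[0.4099]  K=[0.1534; -0.1131]  nu=[2.4614]  x^+=[-5.8522, -4.0141]  P^+=[2.0804 0.7279; 0.7279 0.8196]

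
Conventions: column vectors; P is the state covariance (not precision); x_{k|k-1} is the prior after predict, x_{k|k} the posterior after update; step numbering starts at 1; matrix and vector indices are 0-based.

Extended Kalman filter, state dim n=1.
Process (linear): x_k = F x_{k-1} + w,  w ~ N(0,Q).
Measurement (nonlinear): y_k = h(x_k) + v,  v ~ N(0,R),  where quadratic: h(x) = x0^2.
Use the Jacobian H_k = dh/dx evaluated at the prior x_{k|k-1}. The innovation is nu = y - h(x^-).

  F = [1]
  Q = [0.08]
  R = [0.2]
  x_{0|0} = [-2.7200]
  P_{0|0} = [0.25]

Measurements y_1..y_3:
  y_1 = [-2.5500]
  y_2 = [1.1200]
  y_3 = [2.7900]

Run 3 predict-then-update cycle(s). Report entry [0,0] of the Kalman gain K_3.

K[0,0] = -0.3467

step 1: x^-=[-2.7200]  P^-=[0.3300]  H_jac=[-5.4400]  S=[9.9659]  K=[-0.1801]  nu=[-9.9484]  x^+=[-0.9280]  P^+=[0.0066]
step 2: x^-=[-0.9280]  P^-=[0.0866]  H_jac=[-1.8559]  S=[0.4984]  K=[-0.3226]  nu=[0.2589]  x^+=[-1.0115]  P^+=[0.0348]
step 3: x^-=[-1.0115]  P^-=[0.1148]  H_jac=[-2.0229]  S=[0.6696]  K=[-0.3467]  nu=[1.7669]  x^+=[-1.6240]  P^+=[0.0343]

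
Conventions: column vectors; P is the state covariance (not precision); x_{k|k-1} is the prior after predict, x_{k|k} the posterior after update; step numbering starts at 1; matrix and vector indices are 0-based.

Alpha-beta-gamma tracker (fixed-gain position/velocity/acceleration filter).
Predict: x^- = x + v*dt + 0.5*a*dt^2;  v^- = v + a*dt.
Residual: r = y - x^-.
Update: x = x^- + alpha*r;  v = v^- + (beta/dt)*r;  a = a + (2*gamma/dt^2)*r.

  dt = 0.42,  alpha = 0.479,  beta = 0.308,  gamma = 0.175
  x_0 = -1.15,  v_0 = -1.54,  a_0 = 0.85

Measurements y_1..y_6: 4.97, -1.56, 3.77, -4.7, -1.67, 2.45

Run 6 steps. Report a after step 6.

a_post = -1.8071

step 1: x_pred=-1.7218  r=6.6918  x^+=1.4836  v^+=3.7243  a^+=14.1274
step 2: x_pred=4.2938  r=-5.8538  x^+=1.4898  v^+=5.3651  a^+=2.5127
step 3: x_pred=3.9648  r=-0.1948  x^+=3.8715  v^+=6.2776  a^+=2.1262
step 4: x_pred=6.6956  r=-11.3956  x^+=1.2371  v^+=-1.1862  a^+=-20.4841
step 5: x_pred=-1.0678  r=-0.6022  x^+=-1.3562  v^+=-10.2311  a^+=-21.6789
step 6: x_pred=-7.5654  r=10.0154  x^+=-2.7680  v^+=-11.9916  a^+=-1.8071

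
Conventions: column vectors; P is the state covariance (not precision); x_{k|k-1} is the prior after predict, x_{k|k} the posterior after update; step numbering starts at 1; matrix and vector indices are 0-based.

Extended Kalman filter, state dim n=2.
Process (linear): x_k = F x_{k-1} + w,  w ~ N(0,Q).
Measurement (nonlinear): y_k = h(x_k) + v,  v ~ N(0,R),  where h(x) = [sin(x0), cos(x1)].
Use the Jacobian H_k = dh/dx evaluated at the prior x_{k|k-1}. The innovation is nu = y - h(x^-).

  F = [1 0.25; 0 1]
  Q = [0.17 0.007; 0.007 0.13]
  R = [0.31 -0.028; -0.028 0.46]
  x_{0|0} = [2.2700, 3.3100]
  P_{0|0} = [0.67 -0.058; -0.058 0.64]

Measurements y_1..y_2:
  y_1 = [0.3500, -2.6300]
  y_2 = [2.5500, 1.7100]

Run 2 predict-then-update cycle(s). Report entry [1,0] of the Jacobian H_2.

H_jac[1,0] = 0.0000

step 1: x^-=[3.0975, 3.3100]  P^-=[0.8510 0.1090; 0.1090 0.7700]  H_jac=[-0.9990 0.0000; 0.0000 0.1676]  S=[1.1593 -0.0463; -0.0463 0.4816]  K=[-0.7346 -0.0326; -0.0836 0.2599]  nu=[0.3059, -1.6441]  x^+=[2.9264, 2.8571]  P^+=[0.2270 0.0332; 0.0332 0.7274]
step 2: x^-=[3.6406, 2.8571]  P^-=[0.4591 0.2221; 0.2221 0.8574]  H_jac=[-0.8780 0.0000; 0.0000 -0.2807]  S=[0.6639 0.0267; 0.0267 0.5276]  K=[-0.6036 -0.0876; -0.2758 -0.4422]  nu=[3.0286, 2.6698]  x^+=[1.5787, 0.8410]  P^+=[0.2103 0.0833; 0.0833 0.6971]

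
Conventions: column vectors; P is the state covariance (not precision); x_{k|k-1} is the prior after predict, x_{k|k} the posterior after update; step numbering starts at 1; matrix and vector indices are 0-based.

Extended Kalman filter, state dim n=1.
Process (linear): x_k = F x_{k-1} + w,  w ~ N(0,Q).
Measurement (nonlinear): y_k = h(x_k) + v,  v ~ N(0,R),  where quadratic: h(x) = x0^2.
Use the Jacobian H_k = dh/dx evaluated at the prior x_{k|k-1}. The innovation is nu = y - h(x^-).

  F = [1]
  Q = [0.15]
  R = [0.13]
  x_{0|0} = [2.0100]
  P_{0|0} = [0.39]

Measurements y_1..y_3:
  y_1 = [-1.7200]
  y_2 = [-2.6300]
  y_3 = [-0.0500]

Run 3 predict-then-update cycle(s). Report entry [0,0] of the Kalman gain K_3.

K[0,0] = -0.4363

step 1: x^-=[2.0100]  P^-=[0.5400]  H_jac=[4.0200]  S=[8.8566]  K=[0.2451]  nu=[-5.7601]  x^+=[0.5982]  P^+=[0.0079]
step 2: x^-=[0.5982]  P^-=[0.1579]  H_jac=[1.1963]  S=[0.3560]  K=[0.5307]  nu=[-2.9878]  x^+=[-0.9874]  P^+=[0.0577]
step 3: x^-=[-0.9874]  P^-=[0.2077]  H_jac=[-1.9747]  S=[0.9398]  K=[-0.4363]  nu=[-1.0249]  x^+=[-0.5402]  P^+=[0.0287]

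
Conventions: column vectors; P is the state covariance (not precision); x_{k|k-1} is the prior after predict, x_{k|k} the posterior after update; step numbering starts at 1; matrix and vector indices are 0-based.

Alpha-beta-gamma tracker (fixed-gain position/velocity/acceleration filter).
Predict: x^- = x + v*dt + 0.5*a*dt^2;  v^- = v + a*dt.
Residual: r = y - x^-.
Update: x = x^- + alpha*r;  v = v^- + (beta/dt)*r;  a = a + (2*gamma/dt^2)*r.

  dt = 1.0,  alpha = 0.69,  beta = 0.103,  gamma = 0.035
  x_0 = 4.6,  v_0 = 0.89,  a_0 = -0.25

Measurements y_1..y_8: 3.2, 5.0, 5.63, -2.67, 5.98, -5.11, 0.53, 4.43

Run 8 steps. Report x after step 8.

x_post = 1.8566

step 1: x_pred=5.3650  r=-2.1650  x^+=3.8712  v^+=0.4170  a^+=-0.4015
step 2: x_pred=4.0874  r=0.9126  x^+=4.7171  v^+=0.1095  a^+=-0.3377
step 3: x_pred=4.6577  r=0.9723  x^+=5.3286  v^+=-0.1281  a^+=-0.2696
step 4: x_pred=5.0657  r=-7.7357  x^+=-0.2719  v^+=-1.1945  a^+=-0.8111
step 5: x_pred=-1.8719  r=7.8519  x^+=3.5459  v^+=-1.1968  a^+=-0.2615
step 6: x_pred=2.2184  r=-7.3284  x^+=-2.8382  v^+=-2.2131  a^+=-0.7745
step 7: x_pred=-5.4385  r=5.9685  x^+=-1.3202  v^+=-2.3728  a^+=-0.3567
step 8: x_pred=-3.8714  r=8.3014  x^+=1.8566  v^+=-1.8744  a^+=0.2244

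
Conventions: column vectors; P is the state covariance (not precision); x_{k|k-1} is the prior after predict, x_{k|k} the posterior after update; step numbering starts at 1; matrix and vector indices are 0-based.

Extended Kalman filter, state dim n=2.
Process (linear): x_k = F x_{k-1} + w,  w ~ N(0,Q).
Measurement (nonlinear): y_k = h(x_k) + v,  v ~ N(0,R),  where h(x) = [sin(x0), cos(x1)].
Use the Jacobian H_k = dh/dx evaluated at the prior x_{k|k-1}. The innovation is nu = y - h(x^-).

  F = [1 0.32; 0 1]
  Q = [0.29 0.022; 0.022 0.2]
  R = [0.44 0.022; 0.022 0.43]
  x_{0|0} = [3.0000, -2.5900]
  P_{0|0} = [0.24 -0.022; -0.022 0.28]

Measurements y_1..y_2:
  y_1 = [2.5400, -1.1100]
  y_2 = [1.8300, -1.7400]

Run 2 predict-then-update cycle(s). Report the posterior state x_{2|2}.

x_post = [1.2977, -2.9015]

step 1: x^-=[2.1712, -2.5900]  P^-=[0.5446 0.0896; 0.0896 0.4800]  H_jac=[-0.5650 0.0000; 0.0000 0.5240]  S=[0.6138 -0.0045; -0.0045 0.5618]  K=[-0.5007 0.0795; -0.0792 0.4471]  nu=[1.7149, -0.2583]  x^+=[1.2921, -2.8413]  P^+=[0.3868 0.0442; 0.0442 0.3635]
step 2: x^-=[0.3829, -2.8413]  P^-=[0.7424 0.1826; 0.1826 0.5635]  H_jac=[0.9276 0.0000; 0.0000 0.2958]  S=[1.0787 0.0721; 0.0721 0.4793]  K=[0.6372 0.0168; 0.1351 0.3275]  nu=[1.4564, -0.7848]  x^+=[1.2977, -2.9015]  P^+=[0.3027 0.0719; 0.0719 0.4861]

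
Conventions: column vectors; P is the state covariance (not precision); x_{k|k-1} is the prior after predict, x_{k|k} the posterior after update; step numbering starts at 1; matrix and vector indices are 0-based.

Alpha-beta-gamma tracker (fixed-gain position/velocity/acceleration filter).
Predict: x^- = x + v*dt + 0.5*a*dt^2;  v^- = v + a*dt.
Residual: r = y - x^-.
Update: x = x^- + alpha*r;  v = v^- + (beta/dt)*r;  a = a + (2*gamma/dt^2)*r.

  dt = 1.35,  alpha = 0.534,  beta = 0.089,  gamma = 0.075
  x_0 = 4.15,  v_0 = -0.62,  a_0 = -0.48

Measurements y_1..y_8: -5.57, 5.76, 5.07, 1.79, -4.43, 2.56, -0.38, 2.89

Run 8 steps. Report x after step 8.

step 1: x_pred=2.8756  r=-8.4456  x^+=-1.6344  v^+=-1.8248  a^+=-1.1751
step 2: x_pred=-5.1686  r=10.9286  x^+=0.6673  v^+=-2.6907  a^+=-0.2756
step 3: x_pred=-3.2164  r=8.2864  x^+=1.2086  v^+=-2.5165  a^+=0.4064
step 4: x_pred=-1.8185  r=3.6085  x^+=0.1085  v^+=-1.7300  a^+=0.7034
step 5: x_pred=-1.5861  r=-2.8439  x^+=-3.1048  v^+=-0.9680  a^+=0.4693
step 6: x_pred=-3.9839  r=6.5439  x^+=-0.4895  v^+=0.0970  a^+=1.0079
step 7: x_pred=0.5599  r=-0.9399  x^+=0.0580  v^+=1.3957  a^+=0.9305
step 8: x_pred=2.7901  r=0.0999  x^+=2.8435  v^+=2.6585  a^+=0.9388

x_post = 2.8435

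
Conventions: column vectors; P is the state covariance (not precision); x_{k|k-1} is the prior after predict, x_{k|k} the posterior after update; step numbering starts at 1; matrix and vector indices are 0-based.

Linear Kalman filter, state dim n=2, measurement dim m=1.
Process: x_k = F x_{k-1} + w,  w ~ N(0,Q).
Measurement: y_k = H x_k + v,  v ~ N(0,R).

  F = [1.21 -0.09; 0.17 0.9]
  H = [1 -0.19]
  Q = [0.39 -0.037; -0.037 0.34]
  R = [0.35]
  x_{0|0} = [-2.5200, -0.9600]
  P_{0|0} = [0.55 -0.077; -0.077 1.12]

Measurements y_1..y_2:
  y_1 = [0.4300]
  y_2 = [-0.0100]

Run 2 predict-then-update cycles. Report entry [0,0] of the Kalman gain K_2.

step 1: x^-=[-2.9628, -1.2924]  P^-=[1.2211 -0.0973; -0.0973 1.2395]  S=[1.6528]  K=[0.7500; -0.2013]  nu=[3.1472]  x^+=[-0.6024, -1.9261]  P^+=[0.2914 0.1523; 0.1523 1.1725]
step 2: x^-=[-0.5556, -1.8359]  P^-=[0.7930 0.0915; 0.0915 1.3448]  S=[1.1568]  K=[0.6705; -0.1418]  nu=[0.1968]  x^+=[-0.4236, -1.8638]  P^+=[0.2730 0.2015; 0.2015 1.3215]

K[0,0] = 0.6705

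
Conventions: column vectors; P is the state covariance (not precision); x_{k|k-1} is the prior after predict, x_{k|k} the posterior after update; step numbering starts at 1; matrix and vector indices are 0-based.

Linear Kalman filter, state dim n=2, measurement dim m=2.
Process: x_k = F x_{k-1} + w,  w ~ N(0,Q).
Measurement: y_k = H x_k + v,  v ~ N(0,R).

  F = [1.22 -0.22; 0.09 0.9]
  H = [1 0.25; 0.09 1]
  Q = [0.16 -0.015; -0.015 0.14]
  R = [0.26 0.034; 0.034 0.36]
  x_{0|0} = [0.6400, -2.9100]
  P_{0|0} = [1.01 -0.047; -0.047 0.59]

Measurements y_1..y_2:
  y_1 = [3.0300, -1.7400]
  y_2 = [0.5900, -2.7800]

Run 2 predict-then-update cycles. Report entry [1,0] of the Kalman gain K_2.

K[1,0] = -0.0535

step 1: x^-=[1.4210, -2.5614]  P^-=[1.7171 -0.0716; -0.0716 0.6185]  S=[1.9799 0.2699; 0.2699 0.9795]  K=[0.8797 -0.1578; -0.0449 0.6372]  nu=[2.2493, 0.6935]  x^+=[3.2904, -2.2206]  P^+=[0.2354 -0.0481; -0.0481 0.2322]
step 2: x^-=[4.5028, -1.7024]  P^-=[0.5474 -0.0870; -0.0870 0.3222]  S=[0.7840 0.0749; 0.0749 0.6710]  K=[0.6831 -0.1324; -0.0535 0.4745]  nu=[-3.4872, -1.4829]  x^+=[2.3171, -2.2194]  P^+=[0.1833 -0.0409; -0.0409 0.1727]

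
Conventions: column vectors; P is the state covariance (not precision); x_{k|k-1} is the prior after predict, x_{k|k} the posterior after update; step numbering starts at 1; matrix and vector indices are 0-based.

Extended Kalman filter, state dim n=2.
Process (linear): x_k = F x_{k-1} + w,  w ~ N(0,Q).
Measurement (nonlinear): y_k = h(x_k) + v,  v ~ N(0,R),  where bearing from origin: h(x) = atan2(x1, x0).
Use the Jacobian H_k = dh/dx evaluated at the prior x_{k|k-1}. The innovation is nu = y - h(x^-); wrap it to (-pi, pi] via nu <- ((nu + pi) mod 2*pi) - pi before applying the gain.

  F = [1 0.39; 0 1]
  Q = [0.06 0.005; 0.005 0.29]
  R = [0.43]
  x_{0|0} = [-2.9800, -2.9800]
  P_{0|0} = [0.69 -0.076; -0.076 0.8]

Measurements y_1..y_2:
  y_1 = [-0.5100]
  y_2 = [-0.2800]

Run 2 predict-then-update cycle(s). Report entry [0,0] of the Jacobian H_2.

step 1: x^-=[-4.1422, -2.9800]  P^-=[0.8124 0.2410; 0.2410 1.0900]  H_jac=[0.1144 -0.1591]  S=[0.4594]  K=[0.1189; -0.3174]  nu=[2.0079]  x^+=[-3.9034, -3.6173]  P^+=[0.8059 0.2583; 0.2583 1.0437]
step 2: x^-=[-5.3141, -3.6173]  P^-=[1.2262 0.6704; 0.6704 1.3337]  H_jac=[0.0875 -0.1286]  S=[0.4464]  K=[0.0473; -0.2528]  nu=[2.2639]  x^+=[-5.2070, -4.1895]  P^+=[1.2252 0.6757; 0.6757 1.3052]

H_jac[0,0] = 0.0875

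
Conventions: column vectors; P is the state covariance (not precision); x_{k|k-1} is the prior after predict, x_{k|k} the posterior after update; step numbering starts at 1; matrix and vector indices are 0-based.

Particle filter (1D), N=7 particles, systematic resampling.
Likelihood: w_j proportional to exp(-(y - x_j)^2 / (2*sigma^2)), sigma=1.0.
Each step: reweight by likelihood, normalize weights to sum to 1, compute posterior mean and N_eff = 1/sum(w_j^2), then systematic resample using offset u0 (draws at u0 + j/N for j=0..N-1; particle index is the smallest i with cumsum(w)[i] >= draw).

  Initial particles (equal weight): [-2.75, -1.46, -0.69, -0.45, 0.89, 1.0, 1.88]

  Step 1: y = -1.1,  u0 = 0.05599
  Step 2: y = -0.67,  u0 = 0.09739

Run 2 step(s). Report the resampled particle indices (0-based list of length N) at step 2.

step 1: w=[0.0805, 0.2945, 0.2889, 0.2544, 0.0434, 0.0346, 0.0037]  mean=-0.8850  Neff=4.0907  idx=[0, 1, 1, 2, 2, 3, 3]
step 2: w=[0.0208, 0.1323, 0.1323, 0.1808, 0.1808, 0.1765, 0.1765]  mean=-0.8519  Neff=6.1306  idx=[1, 2, 3, 4, 5, 5, 6]

resampled_idx = [1, 2, 3, 4, 5, 5, 6]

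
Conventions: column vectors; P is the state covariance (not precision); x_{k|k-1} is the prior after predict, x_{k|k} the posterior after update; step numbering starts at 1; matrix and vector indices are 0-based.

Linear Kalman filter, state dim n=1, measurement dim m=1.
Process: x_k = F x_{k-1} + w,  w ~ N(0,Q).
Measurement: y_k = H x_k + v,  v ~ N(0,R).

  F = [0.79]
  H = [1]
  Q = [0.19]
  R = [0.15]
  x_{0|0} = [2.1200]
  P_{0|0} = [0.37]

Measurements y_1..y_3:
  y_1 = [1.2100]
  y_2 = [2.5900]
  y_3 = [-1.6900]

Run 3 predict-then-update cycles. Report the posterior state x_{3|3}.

step 1: x^-=[1.6748]  P^-=[0.4209]  S=[0.5709]  K=[0.7373]  nu=[-0.4648]  x^+=[1.3321]  P^+=[0.1106]
step 2: x^-=[1.0524]  P^-=[0.2590]  S=[0.4090]  K=[0.6333]  nu=[1.5376]  x^+=[2.0261]  P^+=[0.0950]
step 3: x^-=[1.6006]  P^-=[0.2493]  S=[0.3993]  K=[0.6243]  nu=[-3.2906]  x^+=[-0.4538]  P^+=[0.0936]

x_post = [-0.4538]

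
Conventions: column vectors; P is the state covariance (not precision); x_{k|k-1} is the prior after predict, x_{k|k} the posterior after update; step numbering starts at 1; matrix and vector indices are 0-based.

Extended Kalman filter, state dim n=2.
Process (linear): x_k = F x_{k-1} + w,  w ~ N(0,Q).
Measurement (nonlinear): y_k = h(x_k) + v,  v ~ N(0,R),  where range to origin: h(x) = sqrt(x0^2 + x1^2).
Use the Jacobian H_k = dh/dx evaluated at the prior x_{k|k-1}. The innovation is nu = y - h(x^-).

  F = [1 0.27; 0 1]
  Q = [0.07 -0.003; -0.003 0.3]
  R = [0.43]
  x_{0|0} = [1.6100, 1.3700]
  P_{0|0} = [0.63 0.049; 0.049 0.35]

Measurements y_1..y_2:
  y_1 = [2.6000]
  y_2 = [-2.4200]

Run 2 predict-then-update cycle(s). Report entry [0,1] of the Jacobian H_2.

step 1: x^-=[1.9799, 1.3700]  P^-=[0.7520 0.1405; 0.1405 0.6500]  H_jac=[0.8223 0.5690]  S=[1.2804]  K=[0.5454; 0.3791]  nu=[0.1923]  x^+=[2.0848, 1.4429]  P^+=[0.3711 -0.1242; -0.1242 0.4660]
step 2: x^-=[2.4744, 1.4429]  P^-=[0.4080 -0.0014; -0.0014 0.7660]  H_jac=[0.8639 0.5037]  S=[0.9276]  K=[0.3792; 0.4147]  nu=[-5.2844]  x^+=[0.4705, -0.7483]  P^+=[0.2746 -0.1473; -0.1473 0.6065]

H_jac[0,1] = 0.5037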